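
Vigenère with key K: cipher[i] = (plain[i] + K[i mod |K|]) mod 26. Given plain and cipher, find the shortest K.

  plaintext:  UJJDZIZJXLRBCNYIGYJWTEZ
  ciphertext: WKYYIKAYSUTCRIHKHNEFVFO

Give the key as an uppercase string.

CBPVJ

  i= 0: W-U =  2 → C
  i= 1: K-J =  1 → B
  i= 2: Y-J = 15 → P
  i= 3: Y-D = 21 → V
  i= 4: I-Z =  9 → J
  i= 5: K-I =  2 → C
  i= 6: A-Z =  1 → B
  i= 7: Y-J = 15 → P
  i= 8: S-X = 21 → V
  i= 9: U-L =  9 → J
  i=10: T-R =  2 → C
  i=11: C-B =  1 → B
  i=12: R-C = 15 → P
  i=13: I-N = 21 → V
  i=14: H-Y =  9 → J
  i=15: K-I =  2 → C
  i=16: H-G =  1 → B
  i=17: N-Y = 15 → P
  i=18: E-J = 21 → V
  i=19: F-W =  9 → J
  i=20: V-T =  2 → C
  i=21: F-E =  1 → B
  i=22: O-Z = 15 → P
  shifts repeat with period 5: CBPVJ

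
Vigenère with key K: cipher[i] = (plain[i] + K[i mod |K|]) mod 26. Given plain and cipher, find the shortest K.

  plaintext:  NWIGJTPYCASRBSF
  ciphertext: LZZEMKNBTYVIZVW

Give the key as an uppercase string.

YDR

  i= 0: L-N = 24 → Y
  i= 1: Z-W =  3 → D
  i= 2: Z-I = 17 → R
  i= 3: E-G = 24 → Y
  i= 4: M-J =  3 → D
  i= 5: K-T = 17 → R
  i= 6: N-P = 24 → Y
  i= 7: B-Y =  3 → D
  i= 8: T-C = 17 → R
  i= 9: Y-A = 24 → Y
  i=10: V-S =  3 → D
  i=11: I-R = 17 → R
  i=12: Z-B = 24 → Y
  i=13: V-S =  3 → D
  i=14: W-F = 17 → R
  shifts repeat with period 3: YDR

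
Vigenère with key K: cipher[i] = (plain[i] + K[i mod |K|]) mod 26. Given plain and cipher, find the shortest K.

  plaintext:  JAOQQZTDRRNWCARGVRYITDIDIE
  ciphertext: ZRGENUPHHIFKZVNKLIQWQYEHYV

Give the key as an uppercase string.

QRSOXVWE

  i= 0: Z-J = 16 → Q
  i= 1: R-A = 17 → R
  i= 2: G-O = 18 → S
  i= 3: E-Q = 14 → O
  i= 4: N-Q = 23 → X
  i= 5: U-Z = 21 → V
  i= 6: P-T = 22 → W
  i= 7: H-D =  4 → E
  i= 8: H-R = 16 → Q
  i= 9: I-R = 17 → R
  i=10: F-N = 18 → S
  i=11: K-W = 14 → O
  i=12: Z-C = 23 → X
  i=13: V-A = 21 → V
  i=14: N-R = 22 → W
  i=15: K-G =  4 → E
  i=16: L-V = 16 → Q
  i=17: I-R = 17 → R
  i=18: Q-Y = 18 → S
  i=19: W-I = 14 → O
  i=20: Q-T = 23 → X
  i=21: Y-D = 21 → V
  i=22: E-I = 22 → W
  i=23: H-D =  4 → E
  i=24: Y-I = 16 → Q
  i=25: V-E = 17 → R
  shifts repeat with period 8: QRSOXVWE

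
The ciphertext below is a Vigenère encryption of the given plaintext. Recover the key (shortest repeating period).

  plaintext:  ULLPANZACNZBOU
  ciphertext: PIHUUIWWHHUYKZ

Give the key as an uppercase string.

  i= 0: P-U = 21 → V
  i= 1: I-L = 23 → X
  i= 2: H-L = 22 → W
  i= 3: U-P =  5 → F
  i= 4: U-A = 20 → U
  i= 5: I-N = 21 → V
  i= 6: W-Z = 23 → X
  i= 7: W-A = 22 → W
  i= 8: H-C =  5 → F
  i= 9: H-N = 20 → U
  i=10: U-Z = 21 → V
  i=11: Y-B = 23 → X
  i=12: K-O = 22 → W
  i=13: Z-U =  5 → F
  shifts repeat with period 5: VXWFU

VXWFU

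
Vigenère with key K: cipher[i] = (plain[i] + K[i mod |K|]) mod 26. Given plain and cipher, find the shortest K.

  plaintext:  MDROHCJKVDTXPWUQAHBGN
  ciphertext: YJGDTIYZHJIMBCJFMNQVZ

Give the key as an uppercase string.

  i= 0: Y-M = 12 → M
  i= 1: J-D =  6 → G
  i= 2: G-R = 15 → P
  i= 3: D-O = 15 → P
  i= 4: T-H = 12 → M
  i= 5: I-C =  6 → G
  i= 6: Y-J = 15 → P
  i= 7: Z-K = 15 → P
  i= 8: H-V = 12 → M
  i= 9: J-D =  6 → G
  i=10: I-T = 15 → P
  i=11: M-X = 15 → P
  i=12: B-P = 12 → M
  i=13: C-W =  6 → G
  i=14: J-U = 15 → P
  i=15: F-Q = 15 → P
  i=16: M-A = 12 → M
  i=17: N-H =  6 → G
  i=18: Q-B = 15 → P
  i=19: V-G = 15 → P
  i=20: Z-N = 12 → M
  shifts repeat with period 4: MGPP

MGPP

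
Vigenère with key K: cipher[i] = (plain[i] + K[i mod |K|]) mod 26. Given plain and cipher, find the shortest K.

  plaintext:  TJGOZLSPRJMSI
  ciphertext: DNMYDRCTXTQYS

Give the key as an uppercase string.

KEG

  i= 0: D-T = 10 → K
  i= 1: N-J =  4 → E
  i= 2: M-G =  6 → G
  i= 3: Y-O = 10 → K
  i= 4: D-Z =  4 → E
  i= 5: R-L =  6 → G
  i= 6: C-S = 10 → K
  i= 7: T-P =  4 → E
  i= 8: X-R =  6 → G
  i= 9: T-J = 10 → K
  i=10: Q-M =  4 → E
  i=11: Y-S =  6 → G
  i=12: S-I = 10 → K
  shifts repeat with period 3: KEG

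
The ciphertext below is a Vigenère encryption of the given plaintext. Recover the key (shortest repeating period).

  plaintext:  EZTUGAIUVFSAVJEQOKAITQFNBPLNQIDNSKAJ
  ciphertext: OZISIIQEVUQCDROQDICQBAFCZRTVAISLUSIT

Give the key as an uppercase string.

KAPYCII

  i= 0: O-E = 10 → K
  i= 1: Z-Z =  0 → A
  i= 2: I-T = 15 → P
  i= 3: S-U = 24 → Y
  i= 4: I-G =  2 → C
  i= 5: I-A =  8 → I
  i= 6: Q-I =  8 → I
  i= 7: E-U = 10 → K
  i= 8: V-V =  0 → A
  i= 9: U-F = 15 → P
  i=10: Q-S = 24 → Y
  i=11: C-A =  2 → C
  i=12: D-V =  8 → I
  i=13: R-J =  8 → I
  i=14: O-E = 10 → K
  i=15: Q-Q =  0 → A
  i=16: D-O = 15 → P
  i=17: I-K = 24 → Y
  i=18: C-A =  2 → C
  i=19: Q-I =  8 → I
  i=20: B-T =  8 → I
  i=21: A-Q = 10 → K
  i=22: F-F =  0 → A
  i=23: C-N = 15 → P
  i=24: Z-B = 24 → Y
  i=25: R-P =  2 → C
  i=26: T-L =  8 → I
  i=27: V-N =  8 → I
  i=28: A-Q = 10 → K
  i=29: I-I =  0 → A
  i=30: S-D = 15 → P
  i=31: L-N = 24 → Y
  i=32: U-S =  2 → C
  i=33: S-K =  8 → I
  i=34: I-A =  8 → I
  i=35: T-J = 10 → K
  shifts repeat with period 7: KAPYCII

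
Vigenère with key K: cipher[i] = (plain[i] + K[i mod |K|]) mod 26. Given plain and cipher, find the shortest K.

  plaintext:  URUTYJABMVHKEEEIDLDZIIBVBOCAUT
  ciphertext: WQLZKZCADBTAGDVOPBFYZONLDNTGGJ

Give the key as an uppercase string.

  i= 0: W-U =  2 → C
  i= 1: Q-R = 25 → Z
  i= 2: L-U = 17 → R
  i= 3: Z-T =  6 → G
  i= 4: K-Y = 12 → M
  i= 5: Z-J = 16 → Q
  i= 6: C-A =  2 → C
  i= 7: A-B = 25 → Z
  i= 8: D-M = 17 → R
  i= 9: B-V =  6 → G
  i=10: T-H = 12 → M
  i=11: A-K = 16 → Q
  i=12: G-E =  2 → C
  i=13: D-E = 25 → Z
  i=14: V-E = 17 → R
  i=15: O-I =  6 → G
  i=16: P-D = 12 → M
  i=17: B-L = 16 → Q
  i=18: F-D =  2 → C
  i=19: Y-Z = 25 → Z
  i=20: Z-I = 17 → R
  i=21: O-I =  6 → G
  i=22: N-B = 12 → M
  i=23: L-V = 16 → Q
  i=24: D-B =  2 → C
  i=25: N-O = 25 → Z
  i=26: T-C = 17 → R
  i=27: G-A =  6 → G
  i=28: G-U = 12 → M
  i=29: J-T = 16 → Q
  shifts repeat with period 6: CZRGMQ

CZRGMQ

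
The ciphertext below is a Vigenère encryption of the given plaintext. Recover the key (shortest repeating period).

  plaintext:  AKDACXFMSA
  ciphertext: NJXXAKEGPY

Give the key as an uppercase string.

NZUXY

  i= 0: N-A = 13 → N
  i= 1: J-K = 25 → Z
  i= 2: X-D = 20 → U
  i= 3: X-A = 23 → X
  i= 4: A-C = 24 → Y
  i= 5: K-X = 13 → N
  i= 6: E-F = 25 → Z
  i= 7: G-M = 20 → U
  i= 8: P-S = 23 → X
  i= 9: Y-A = 24 → Y
  shifts repeat with period 5: NZUXY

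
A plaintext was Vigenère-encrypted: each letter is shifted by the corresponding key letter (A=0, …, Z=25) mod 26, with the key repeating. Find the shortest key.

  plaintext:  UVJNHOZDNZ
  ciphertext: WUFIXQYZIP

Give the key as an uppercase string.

CZWVQ

  i= 0: W-U =  2 → C
  i= 1: U-V = 25 → Z
  i= 2: F-J = 22 → W
  i= 3: I-N = 21 → V
  i= 4: X-H = 16 → Q
  i= 5: Q-O =  2 → C
  i= 6: Y-Z = 25 → Z
  i= 7: Z-D = 22 → W
  i= 8: I-N = 21 → V
  i= 9: P-Z = 16 → Q
  shifts repeat with period 5: CZWVQ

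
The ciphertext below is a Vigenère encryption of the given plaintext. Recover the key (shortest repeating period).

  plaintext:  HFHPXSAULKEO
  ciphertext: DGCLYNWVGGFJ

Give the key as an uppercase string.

WBV

  i= 0: D-H = 22 → W
  i= 1: G-F =  1 → B
  i= 2: C-H = 21 → V
  i= 3: L-P = 22 → W
  i= 4: Y-X =  1 → B
  i= 5: N-S = 21 → V
  i= 6: W-A = 22 → W
  i= 7: V-U =  1 → B
  i= 8: G-L = 21 → V
  i= 9: G-K = 22 → W
  i=10: F-E =  1 → B
  i=11: J-O = 21 → V
  shifts repeat with period 3: WBV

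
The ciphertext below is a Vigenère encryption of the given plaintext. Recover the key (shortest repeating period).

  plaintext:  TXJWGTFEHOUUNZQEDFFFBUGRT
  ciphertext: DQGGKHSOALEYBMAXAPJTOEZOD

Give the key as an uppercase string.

KTXKEON

  i= 0: D-T = 10 → K
  i= 1: Q-X = 19 → T
  i= 2: G-J = 23 → X
  i= 3: G-W = 10 → K
  i= 4: K-G =  4 → E
  i= 5: H-T = 14 → O
  i= 6: S-F = 13 → N
  i= 7: O-E = 10 → K
  i= 8: A-H = 19 → T
  i= 9: L-O = 23 → X
  i=10: E-U = 10 → K
  i=11: Y-U =  4 → E
  i=12: B-N = 14 → O
  i=13: M-Z = 13 → N
  i=14: A-Q = 10 → K
  i=15: X-E = 19 → T
  i=16: A-D = 23 → X
  i=17: P-F = 10 → K
  i=18: J-F =  4 → E
  i=19: T-F = 14 → O
  i=20: O-B = 13 → N
  i=21: E-U = 10 → K
  i=22: Z-G = 19 → T
  i=23: O-R = 23 → X
  i=24: D-T = 10 → K
  shifts repeat with period 7: KTXKEON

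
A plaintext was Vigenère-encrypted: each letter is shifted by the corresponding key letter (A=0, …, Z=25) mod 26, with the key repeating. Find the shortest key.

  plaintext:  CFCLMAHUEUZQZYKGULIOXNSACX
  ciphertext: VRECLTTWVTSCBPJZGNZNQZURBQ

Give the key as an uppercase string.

TMCRZ

  i= 0: V-C = 19 → T
  i= 1: R-F = 12 → M
  i= 2: E-C =  2 → C
  i= 3: C-L = 17 → R
  i= 4: L-M = 25 → Z
  i= 5: T-A = 19 → T
  i= 6: T-H = 12 → M
  i= 7: W-U =  2 → C
  i= 8: V-E = 17 → R
  i= 9: T-U = 25 → Z
  i=10: S-Z = 19 → T
  i=11: C-Q = 12 → M
  i=12: B-Z =  2 → C
  i=13: P-Y = 17 → R
  i=14: J-K = 25 → Z
  i=15: Z-G = 19 → T
  i=16: G-U = 12 → M
  i=17: N-L =  2 → C
  i=18: Z-I = 17 → R
  i=19: N-O = 25 → Z
  i=20: Q-X = 19 → T
  i=21: Z-N = 12 → M
  i=22: U-S =  2 → C
  i=23: R-A = 17 → R
  i=24: B-C = 25 → Z
  i=25: Q-X = 19 → T
  shifts repeat with period 5: TMCRZ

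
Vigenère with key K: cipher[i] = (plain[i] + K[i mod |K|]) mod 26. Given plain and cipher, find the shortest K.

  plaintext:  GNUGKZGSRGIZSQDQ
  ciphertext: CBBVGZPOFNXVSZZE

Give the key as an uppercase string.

WOHPWAJ

  i= 0: C-G = 22 → W
  i= 1: B-N = 14 → O
  i= 2: B-U =  7 → H
  i= 3: V-G = 15 → P
  i= 4: G-K = 22 → W
  i= 5: Z-Z =  0 → A
  i= 6: P-G =  9 → J
  i= 7: O-S = 22 → W
  i= 8: F-R = 14 → O
  i= 9: N-G =  7 → H
  i=10: X-I = 15 → P
  i=11: V-Z = 22 → W
  i=12: S-S =  0 → A
  i=13: Z-Q =  9 → J
  i=14: Z-D = 22 → W
  i=15: E-Q = 14 → O
  shifts repeat with period 7: WOHPWAJ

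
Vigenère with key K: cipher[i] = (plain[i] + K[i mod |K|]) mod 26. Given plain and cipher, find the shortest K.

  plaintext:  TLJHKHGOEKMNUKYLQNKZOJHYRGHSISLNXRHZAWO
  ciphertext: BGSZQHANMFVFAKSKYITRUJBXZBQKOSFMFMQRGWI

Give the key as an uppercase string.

IVJSGAUZ

  i= 0: B-T =  8 → I
  i= 1: G-L = 21 → V
  i= 2: S-J =  9 → J
  i= 3: Z-H = 18 → S
  i= 4: Q-K =  6 → G
  i= 5: H-H =  0 → A
  i= 6: A-G = 20 → U
  i= 7: N-O = 25 → Z
  i= 8: M-E =  8 → I
  i= 9: F-K = 21 → V
  i=10: V-M =  9 → J
  i=11: F-N = 18 → S
  i=12: A-U =  6 → G
  i=13: K-K =  0 → A
  i=14: S-Y = 20 → U
  i=15: K-L = 25 → Z
  i=16: Y-Q =  8 → I
  i=17: I-N = 21 → V
  i=18: T-K =  9 → J
  i=19: R-Z = 18 → S
  i=20: U-O =  6 → G
  i=21: J-J =  0 → A
  i=22: B-H = 20 → U
  i=23: X-Y = 25 → Z
  i=24: Z-R =  8 → I
  i=25: B-G = 21 → V
  i=26: Q-H =  9 → J
  i=27: K-S = 18 → S
  i=28: O-I =  6 → G
  i=29: S-S =  0 → A
  i=30: F-L = 20 → U
  i=31: M-N = 25 → Z
  i=32: F-X =  8 → I
  i=33: M-R = 21 → V
  i=34: Q-H =  9 → J
  i=35: R-Z = 18 → S
  i=36: G-A =  6 → G
  i=37: W-W =  0 → A
  i=38: I-O = 20 → U
  shifts repeat with period 8: IVJSGAUZ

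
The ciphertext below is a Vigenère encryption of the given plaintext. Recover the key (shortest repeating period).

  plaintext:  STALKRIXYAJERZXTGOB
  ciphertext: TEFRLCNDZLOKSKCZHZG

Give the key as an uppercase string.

  i= 0: T-S =  1 → B
  i= 1: E-T = 11 → L
  i= 2: F-A =  5 → F
  i= 3: R-L =  6 → G
  i= 4: L-K =  1 → B
  i= 5: C-R = 11 → L
  i= 6: N-I =  5 → F
  i= 7: D-X =  6 → G
  i= 8: Z-Y =  1 → B
  i= 9: L-A = 11 → L
  i=10: O-J =  5 → F
  i=11: K-E =  6 → G
  i=12: S-R =  1 → B
  i=13: K-Z = 11 → L
  i=14: C-X =  5 → F
  i=15: Z-T =  6 → G
  i=16: H-G =  1 → B
  i=17: Z-O = 11 → L
  i=18: G-B =  5 → F
  shifts repeat with period 4: BLFG

BLFG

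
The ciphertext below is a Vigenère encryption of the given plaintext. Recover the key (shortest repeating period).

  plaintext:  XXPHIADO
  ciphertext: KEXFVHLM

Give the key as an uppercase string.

  i= 0: K-X = 13 → N
  i= 1: E-X =  7 → H
  i= 2: X-P =  8 → I
  i= 3: F-H = 24 → Y
  i= 4: V-I = 13 → N
  i= 5: H-A =  7 → H
  i= 6: L-D =  8 → I
  i= 7: M-O = 24 → Y
  shifts repeat with period 4: NHIY

NHIY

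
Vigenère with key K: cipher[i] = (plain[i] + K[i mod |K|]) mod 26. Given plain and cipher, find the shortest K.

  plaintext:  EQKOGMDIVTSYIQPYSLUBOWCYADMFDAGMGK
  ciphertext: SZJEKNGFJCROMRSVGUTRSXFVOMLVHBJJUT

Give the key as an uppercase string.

OJZQEBDX

  i= 0: S-E = 14 → O
  i= 1: Z-Q =  9 → J
  i= 2: J-K = 25 → Z
  i= 3: E-O = 16 → Q
  i= 4: K-G =  4 → E
  i= 5: N-M =  1 → B
  i= 6: G-D =  3 → D
  i= 7: F-I = 23 → X
  i= 8: J-V = 14 → O
  i= 9: C-T =  9 → J
  i=10: R-S = 25 → Z
  i=11: O-Y = 16 → Q
  i=12: M-I =  4 → E
  i=13: R-Q =  1 → B
  i=14: S-P =  3 → D
  i=15: V-Y = 23 → X
  i=16: G-S = 14 → O
  i=17: U-L =  9 → J
  i=18: T-U = 25 → Z
  i=19: R-B = 16 → Q
  i=20: S-O =  4 → E
  i=21: X-W =  1 → B
  i=22: F-C =  3 → D
  i=23: V-Y = 23 → X
  i=24: O-A = 14 → O
  i=25: M-D =  9 → J
  i=26: L-M = 25 → Z
  i=27: V-F = 16 → Q
  i=28: H-D =  4 → E
  i=29: B-A =  1 → B
  i=30: J-G =  3 → D
  i=31: J-M = 23 → X
  i=32: U-G = 14 → O
  i=33: T-K =  9 → J
  shifts repeat with period 8: OJZQEBDX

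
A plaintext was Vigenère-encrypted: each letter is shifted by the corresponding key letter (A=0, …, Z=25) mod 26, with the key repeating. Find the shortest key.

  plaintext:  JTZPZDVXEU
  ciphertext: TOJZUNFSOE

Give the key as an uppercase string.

  i= 0: T-J = 10 → K
  i= 1: O-T = 21 → V
  i= 2: J-Z = 10 → K
  i= 3: Z-P = 10 → K
  i= 4: U-Z = 21 → V
  i= 5: N-D = 10 → K
  i= 6: F-V = 10 → K
  i= 7: S-X = 21 → V
  i= 8: O-E = 10 → K
  i= 9: E-U = 10 → K
  shifts repeat with period 3: KVK

KVK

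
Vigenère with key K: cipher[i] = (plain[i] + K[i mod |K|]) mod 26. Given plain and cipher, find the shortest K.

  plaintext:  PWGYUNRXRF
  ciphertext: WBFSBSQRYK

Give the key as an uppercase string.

  i= 0: W-P =  7 → H
  i= 1: B-W =  5 → F
  i= 2: F-G = 25 → Z
  i= 3: S-Y = 20 → U
  i= 4: B-U =  7 → H
  i= 5: S-N =  5 → F
  i= 6: Q-R = 25 → Z
  i= 7: R-X = 20 → U
  i= 8: Y-R =  7 → H
  i= 9: K-F =  5 → F
  shifts repeat with period 4: HFZU

HFZU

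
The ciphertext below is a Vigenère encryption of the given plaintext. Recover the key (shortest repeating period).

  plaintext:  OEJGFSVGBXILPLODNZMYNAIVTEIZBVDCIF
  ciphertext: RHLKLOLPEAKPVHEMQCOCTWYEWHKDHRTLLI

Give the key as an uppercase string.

  i= 0: R-O =  3 → D
  i= 1: H-E =  3 → D
  i= 2: L-J =  2 → C
  i= 3: K-G =  4 → E
  i= 4: L-F =  6 → G
  i= 5: O-S = 22 → W
  i= 6: L-V = 16 → Q
  i= 7: P-G =  9 → J
  i= 8: E-B =  3 → D
  i= 9: A-X =  3 → D
  i=10: K-I =  2 → C
  i=11: P-L =  4 → E
  i=12: V-P =  6 → G
  i=13: H-L = 22 → W
  i=14: E-O = 16 → Q
  i=15: M-D =  9 → J
  i=16: Q-N =  3 → D
  i=17: C-Z =  3 → D
  i=18: O-M =  2 → C
  i=19: C-Y =  4 → E
  i=20: T-N =  6 → G
  i=21: W-A = 22 → W
  i=22: Y-I = 16 → Q
  i=23: E-V =  9 → J
  i=24: W-T =  3 → D
  i=25: H-E =  3 → D
  i=26: K-I =  2 → C
  i=27: D-Z =  4 → E
  i=28: H-B =  6 → G
  i=29: R-V = 22 → W
  i=30: T-D = 16 → Q
  i=31: L-C =  9 → J
  i=32: L-I =  3 → D
  i=33: I-F =  3 → D
  shifts repeat with period 8: DDCEGWQJ

DDCEGWQJ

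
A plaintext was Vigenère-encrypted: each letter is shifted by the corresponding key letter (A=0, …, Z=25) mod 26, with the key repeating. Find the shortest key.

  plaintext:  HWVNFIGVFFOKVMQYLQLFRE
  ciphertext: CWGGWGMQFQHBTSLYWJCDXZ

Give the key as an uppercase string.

  i= 0: C-H = 21 → V
  i= 1: W-W =  0 → A
  i= 2: G-V = 11 → L
  i= 3: G-N = 19 → T
  i= 4: W-F = 17 → R
  i= 5: G-I = 24 → Y
  i= 6: M-G =  6 → G
  i= 7: Q-V = 21 → V
  i= 8: F-F =  0 → A
  i= 9: Q-F = 11 → L
  i=10: H-O = 19 → T
  i=11: B-K = 17 → R
  i=12: T-V = 24 → Y
  i=13: S-M =  6 → G
  i=14: L-Q = 21 → V
  i=15: Y-Y =  0 → A
  i=16: W-L = 11 → L
  i=17: J-Q = 19 → T
  i=18: C-L = 17 → R
  i=19: D-F = 24 → Y
  i=20: X-R =  6 → G
  i=21: Z-E = 21 → V
  shifts repeat with period 7: VALTRYG

VALTRYG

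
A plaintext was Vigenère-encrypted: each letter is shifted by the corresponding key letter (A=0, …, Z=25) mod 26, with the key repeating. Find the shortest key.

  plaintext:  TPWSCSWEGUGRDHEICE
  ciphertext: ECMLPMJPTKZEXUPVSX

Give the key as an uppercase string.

  i= 0: E-T = 11 → L
  i= 1: C-P = 13 → N
  i= 2: M-W = 16 → Q
  i= 3: L-S = 19 → T
  i= 4: P-C = 13 → N
  i= 5: M-S = 20 → U
  i= 6: J-W = 13 → N
  i= 7: P-E = 11 → L
  i= 8: T-G = 13 → N
  i= 9: K-U = 16 → Q
  i=10: Z-G = 19 → T
  i=11: E-R = 13 → N
  i=12: X-D = 20 → U
  i=13: U-H = 13 → N
  i=14: P-E = 11 → L
  i=15: V-I = 13 → N
  i=16: S-C = 16 → Q
  i=17: X-E = 19 → T
  shifts repeat with period 7: LNQTNUN

LNQTNUN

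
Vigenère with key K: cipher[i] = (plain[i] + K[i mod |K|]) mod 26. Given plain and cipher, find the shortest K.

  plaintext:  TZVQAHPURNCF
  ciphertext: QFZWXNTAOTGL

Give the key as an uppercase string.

  i= 0: Q-T = 23 → X
  i= 1: F-Z =  6 → G
  i= 2: Z-V =  4 → E
  i= 3: W-Q =  6 → G
  i= 4: X-A = 23 → X
  i= 5: N-H =  6 → G
  i= 6: T-P =  4 → E
  i= 7: A-U =  6 → G
  i= 8: O-R = 23 → X
  i= 9: T-N =  6 → G
  i=10: G-C =  4 → E
  i=11: L-F =  6 → G
  shifts repeat with period 4: XGEG

XGEG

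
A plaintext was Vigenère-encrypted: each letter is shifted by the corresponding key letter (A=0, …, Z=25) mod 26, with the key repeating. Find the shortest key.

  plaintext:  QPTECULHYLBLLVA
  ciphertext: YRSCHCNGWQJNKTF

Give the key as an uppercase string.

ICZYF

  i= 0: Y-Q =  8 → I
  i= 1: R-P =  2 → C
  i= 2: S-T = 25 → Z
  i= 3: C-E = 24 → Y
  i= 4: H-C =  5 → F
  i= 5: C-U =  8 → I
  i= 6: N-L =  2 → C
  i= 7: G-H = 25 → Z
  i= 8: W-Y = 24 → Y
  i= 9: Q-L =  5 → F
  i=10: J-B =  8 → I
  i=11: N-L =  2 → C
  i=12: K-L = 25 → Z
  i=13: T-V = 24 → Y
  i=14: F-A =  5 → F
  shifts repeat with period 5: ICZYF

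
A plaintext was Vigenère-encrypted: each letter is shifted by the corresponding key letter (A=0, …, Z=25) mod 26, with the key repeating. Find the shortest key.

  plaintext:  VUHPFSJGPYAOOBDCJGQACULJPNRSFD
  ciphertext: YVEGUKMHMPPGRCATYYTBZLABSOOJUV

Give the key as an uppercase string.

  i= 0: Y-V =  3 → D
  i= 1: V-U =  1 → B
  i= 2: E-H = 23 → X
  i= 3: G-P = 17 → R
  i= 4: U-F = 15 → P
  i= 5: K-S = 18 → S
  i= 6: M-J =  3 → D
  i= 7: H-G =  1 → B
  i= 8: M-P = 23 → X
  i= 9: P-Y = 17 → R
  i=10: P-A = 15 → P
  i=11: G-O = 18 → S
  i=12: R-O =  3 → D
  i=13: C-B =  1 → B
  i=14: A-D = 23 → X
  i=15: T-C = 17 → R
  i=16: Y-J = 15 → P
  i=17: Y-G = 18 → S
  i=18: T-Q =  3 → D
  i=19: B-A =  1 → B
  i=20: Z-C = 23 → X
  i=21: L-U = 17 → R
  i=22: A-L = 15 → P
  i=23: B-J = 18 → S
  i=24: S-P =  3 → D
  i=25: O-N =  1 → B
  i=26: O-R = 23 → X
  i=27: J-S = 17 → R
  i=28: U-F = 15 → P
  i=29: V-D = 18 → S
  shifts repeat with period 6: DBXRPS

DBXRPS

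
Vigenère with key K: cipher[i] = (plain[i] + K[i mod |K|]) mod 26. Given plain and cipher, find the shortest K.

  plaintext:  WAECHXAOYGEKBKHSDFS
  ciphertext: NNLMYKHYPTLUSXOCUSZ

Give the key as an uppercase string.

RNHK

  i= 0: N-W = 17 → R
  i= 1: N-A = 13 → N
  i= 2: L-E =  7 → H
  i= 3: M-C = 10 → K
  i= 4: Y-H = 17 → R
  i= 5: K-X = 13 → N
  i= 6: H-A =  7 → H
  i= 7: Y-O = 10 → K
  i= 8: P-Y = 17 → R
  i= 9: T-G = 13 → N
  i=10: L-E =  7 → H
  i=11: U-K = 10 → K
  i=12: S-B = 17 → R
  i=13: X-K = 13 → N
  i=14: O-H =  7 → H
  i=15: C-S = 10 → K
  i=16: U-D = 17 → R
  i=17: S-F = 13 → N
  i=18: Z-S =  7 → H
  shifts repeat with period 4: RNHK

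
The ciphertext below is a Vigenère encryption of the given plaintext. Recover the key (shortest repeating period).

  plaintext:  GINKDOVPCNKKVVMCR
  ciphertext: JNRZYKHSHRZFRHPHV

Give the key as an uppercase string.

  i= 0: J-G =  3 → D
  i= 1: N-I =  5 → F
  i= 2: R-N =  4 → E
  i= 3: Z-K = 15 → P
  i= 4: Y-D = 21 → V
  i= 5: K-O = 22 → W
  i= 6: H-V = 12 → M
  i= 7: S-P =  3 → D
  i= 8: H-C =  5 → F
  i= 9: R-N =  4 → E
  i=10: Z-K = 15 → P
  i=11: F-K = 21 → V
  i=12: R-V = 22 → W
  i=13: H-V = 12 → M
  i=14: P-M =  3 → D
  i=15: H-C =  5 → F
  i=16: V-R =  4 → E
  shifts repeat with period 7: DFEPVWM

DFEPVWM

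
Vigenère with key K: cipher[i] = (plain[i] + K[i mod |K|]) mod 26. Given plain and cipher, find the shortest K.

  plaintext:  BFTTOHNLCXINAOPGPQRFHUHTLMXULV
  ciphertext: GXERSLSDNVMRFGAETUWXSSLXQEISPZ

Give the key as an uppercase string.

FSLYEE

  i= 0: G-B =  5 → F
  i= 1: X-F = 18 → S
  i= 2: E-T = 11 → L
  i= 3: R-T = 24 → Y
  i= 4: S-O =  4 → E
  i= 5: L-H =  4 → E
  i= 6: S-N =  5 → F
  i= 7: D-L = 18 → S
  i= 8: N-C = 11 → L
  i= 9: V-X = 24 → Y
  i=10: M-I =  4 → E
  i=11: R-N =  4 → E
  i=12: F-A =  5 → F
  i=13: G-O = 18 → S
  i=14: A-P = 11 → L
  i=15: E-G = 24 → Y
  i=16: T-P =  4 → E
  i=17: U-Q =  4 → E
  i=18: W-R =  5 → F
  i=19: X-F = 18 → S
  i=20: S-H = 11 → L
  i=21: S-U = 24 → Y
  i=22: L-H =  4 → E
  i=23: X-T =  4 → E
  i=24: Q-L =  5 → F
  i=25: E-M = 18 → S
  i=26: I-X = 11 → L
  i=27: S-U = 24 → Y
  i=28: P-L =  4 → E
  i=29: Z-V =  4 → E
  shifts repeat with period 6: FSLYEE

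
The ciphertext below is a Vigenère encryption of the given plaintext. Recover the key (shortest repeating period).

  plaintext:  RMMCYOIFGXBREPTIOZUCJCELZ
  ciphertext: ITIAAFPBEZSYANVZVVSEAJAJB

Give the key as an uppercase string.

  i= 0: I-R = 17 → R
  i= 1: T-M =  7 → H
  i= 2: I-M = 22 → W
  i= 3: A-C = 24 → Y
  i= 4: A-Y =  2 → C
  i= 5: F-O = 17 → R
  i= 6: P-I =  7 → H
  i= 7: B-F = 22 → W
  i= 8: E-G = 24 → Y
  i= 9: Z-X =  2 → C
  i=10: S-B = 17 → R
  i=11: Y-R =  7 → H
  i=12: A-E = 22 → W
  i=13: N-P = 24 → Y
  i=14: V-T =  2 → C
  i=15: Z-I = 17 → R
  i=16: V-O =  7 → H
  i=17: V-Z = 22 → W
  i=18: S-U = 24 → Y
  i=19: E-C =  2 → C
  i=20: A-J = 17 → R
  i=21: J-C =  7 → H
  i=22: A-E = 22 → W
  i=23: J-L = 24 → Y
  i=24: B-Z =  2 → C
  shifts repeat with period 5: RHWYC

RHWYC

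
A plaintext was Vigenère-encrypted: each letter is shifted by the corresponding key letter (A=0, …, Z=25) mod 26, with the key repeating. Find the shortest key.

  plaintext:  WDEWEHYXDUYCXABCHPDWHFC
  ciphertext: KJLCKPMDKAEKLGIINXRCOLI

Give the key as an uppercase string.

  i= 0: K-W = 14 → O
  i= 1: J-D =  6 → G
  i= 2: L-E =  7 → H
  i= 3: C-W =  6 → G
  i= 4: K-E =  6 → G
  i= 5: P-H =  8 → I
  i= 6: M-Y = 14 → O
  i= 7: D-X =  6 → G
  i= 8: K-D =  7 → H
  i= 9: A-U =  6 → G
  i=10: E-Y =  6 → G
  i=11: K-C =  8 → I
  i=12: L-X = 14 → O
  i=13: G-A =  6 → G
  i=14: I-B =  7 → H
  i=15: I-C =  6 → G
  i=16: N-H =  6 → G
  i=17: X-P =  8 → I
  i=18: R-D = 14 → O
  i=19: C-W =  6 → G
  i=20: O-H =  7 → H
  i=21: L-F =  6 → G
  i=22: I-C =  6 → G
  shifts repeat with period 6: OGHGGI

OGHGGI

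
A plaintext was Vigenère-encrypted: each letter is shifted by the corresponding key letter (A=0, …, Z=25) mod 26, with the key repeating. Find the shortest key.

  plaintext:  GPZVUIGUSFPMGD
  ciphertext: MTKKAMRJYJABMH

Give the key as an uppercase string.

GELP

  i= 0: M-G =  6 → G
  i= 1: T-P =  4 → E
  i= 2: K-Z = 11 → L
  i= 3: K-V = 15 → P
  i= 4: A-U =  6 → G
  i= 5: M-I =  4 → E
  i= 6: R-G = 11 → L
  i= 7: J-U = 15 → P
  i= 8: Y-S =  6 → G
  i= 9: J-F =  4 → E
  i=10: A-P = 11 → L
  i=11: B-M = 15 → P
  i=12: M-G =  6 → G
  i=13: H-D =  4 → E
  shifts repeat with period 4: GELP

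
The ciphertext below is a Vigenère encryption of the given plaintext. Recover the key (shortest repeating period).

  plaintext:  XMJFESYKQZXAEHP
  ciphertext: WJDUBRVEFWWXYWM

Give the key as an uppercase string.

  i= 0: W-X = 25 → Z
  i= 1: J-M = 23 → X
  i= 2: D-J = 20 → U
  i= 3: U-F = 15 → P
  i= 4: B-E = 23 → X
  i= 5: R-S = 25 → Z
  i= 6: V-Y = 23 → X
  i= 7: E-K = 20 → U
  i= 8: F-Q = 15 → P
  i= 9: W-Z = 23 → X
  i=10: W-X = 25 → Z
  i=11: X-A = 23 → X
  i=12: Y-E = 20 → U
  i=13: W-H = 15 → P
  i=14: M-P = 23 → X
  shifts repeat with period 5: ZXUPX

ZXUPX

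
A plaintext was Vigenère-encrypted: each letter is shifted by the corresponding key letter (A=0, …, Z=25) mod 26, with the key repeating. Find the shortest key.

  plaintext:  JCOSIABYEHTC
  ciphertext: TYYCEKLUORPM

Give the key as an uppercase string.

KWK

  i= 0: T-J = 10 → K
  i= 1: Y-C = 22 → W
  i= 2: Y-O = 10 → K
  i= 3: C-S = 10 → K
  i= 4: E-I = 22 → W
  i= 5: K-A = 10 → K
  i= 6: L-B = 10 → K
  i= 7: U-Y = 22 → W
  i= 8: O-E = 10 → K
  i= 9: R-H = 10 → K
  i=10: P-T = 22 → W
  i=11: M-C = 10 → K
  shifts repeat with period 3: KWK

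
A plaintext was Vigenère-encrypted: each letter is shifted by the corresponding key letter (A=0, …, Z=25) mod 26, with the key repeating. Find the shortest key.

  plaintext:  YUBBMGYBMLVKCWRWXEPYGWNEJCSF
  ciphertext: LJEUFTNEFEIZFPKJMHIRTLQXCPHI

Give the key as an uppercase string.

  i= 0: L-Y = 13 → N
  i= 1: J-U = 15 → P
  i= 2: E-B =  3 → D
  i= 3: U-B = 19 → T
  i= 4: F-M = 19 → T
  i= 5: T-G = 13 → N
  i= 6: N-Y = 15 → P
  i= 7: E-B =  3 → D
  i= 8: F-M = 19 → T
  i= 9: E-L = 19 → T
  i=10: I-V = 13 → N
  i=11: Z-K = 15 → P
  i=12: F-C =  3 → D
  i=13: P-W = 19 → T
  i=14: K-R = 19 → T
  i=15: J-W = 13 → N
  i=16: M-X = 15 → P
  i=17: H-E =  3 → D
  i=18: I-P = 19 → T
  i=19: R-Y = 19 → T
  i=20: T-G = 13 → N
  i=21: L-W = 15 → P
  i=22: Q-N =  3 → D
  i=23: X-E = 19 → T
  i=24: C-J = 19 → T
  i=25: P-C = 13 → N
  i=26: H-S = 15 → P
  i=27: I-F =  3 → D
  shifts repeat with period 5: NPDTT

NPDTT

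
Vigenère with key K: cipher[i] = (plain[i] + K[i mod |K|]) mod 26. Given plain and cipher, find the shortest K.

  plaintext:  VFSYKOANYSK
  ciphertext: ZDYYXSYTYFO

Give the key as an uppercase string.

  i= 0: Z-V =  4 → E
  i= 1: D-F = 24 → Y
  i= 2: Y-S =  6 → G
  i= 3: Y-Y =  0 → A
  i= 4: X-K = 13 → N
  i= 5: S-O =  4 → E
  i= 6: Y-A = 24 → Y
  i= 7: T-N =  6 → G
  i= 8: Y-Y =  0 → A
  i= 9: F-S = 13 → N
  i=10: O-K =  4 → E
  shifts repeat with period 5: EYGAN

EYGAN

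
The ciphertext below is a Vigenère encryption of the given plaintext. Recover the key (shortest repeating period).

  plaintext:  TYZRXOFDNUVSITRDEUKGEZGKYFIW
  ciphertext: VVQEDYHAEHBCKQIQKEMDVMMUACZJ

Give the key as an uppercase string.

  i= 0: V-T =  2 → C
  i= 1: V-Y = 23 → X
  i= 2: Q-Z = 17 → R
  i= 3: E-R = 13 → N
  i= 4: D-X =  6 → G
  i= 5: Y-O = 10 → K
  i= 6: H-F =  2 → C
  i= 7: A-D = 23 → X
  i= 8: E-N = 17 → R
  i= 9: H-U = 13 → N
  i=10: B-V =  6 → G
  i=11: C-S = 10 → K
  i=12: K-I =  2 → C
  i=13: Q-T = 23 → X
  i=14: I-R = 17 → R
  i=15: Q-D = 13 → N
  i=16: K-E =  6 → G
  i=17: E-U = 10 → K
  i=18: M-K =  2 → C
  i=19: D-G = 23 → X
  i=20: V-E = 17 → R
  i=21: M-Z = 13 → N
  i=22: M-G =  6 → G
  i=23: U-K = 10 → K
  i=24: A-Y =  2 → C
  i=25: C-F = 23 → X
  i=26: Z-I = 17 → R
  i=27: J-W = 13 → N
  shifts repeat with period 6: CXRNGK

CXRNGK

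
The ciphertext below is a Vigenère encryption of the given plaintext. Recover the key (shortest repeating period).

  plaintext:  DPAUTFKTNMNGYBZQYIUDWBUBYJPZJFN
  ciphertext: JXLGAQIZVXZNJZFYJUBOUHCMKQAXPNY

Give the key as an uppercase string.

GILMHLY

  i= 0: J-D =  6 → G
  i= 1: X-P =  8 → I
  i= 2: L-A = 11 → L
  i= 3: G-U = 12 → M
  i= 4: A-T =  7 → H
  i= 5: Q-F = 11 → L
  i= 6: I-K = 24 → Y
  i= 7: Z-T =  6 → G
  i= 8: V-N =  8 → I
  i= 9: X-M = 11 → L
  i=10: Z-N = 12 → M
  i=11: N-G =  7 → H
  i=12: J-Y = 11 → L
  i=13: Z-B = 24 → Y
  i=14: F-Z =  6 → G
  i=15: Y-Q =  8 → I
  i=16: J-Y = 11 → L
  i=17: U-I = 12 → M
  i=18: B-U =  7 → H
  i=19: O-D = 11 → L
  i=20: U-W = 24 → Y
  i=21: H-B =  6 → G
  i=22: C-U =  8 → I
  i=23: M-B = 11 → L
  i=24: K-Y = 12 → M
  i=25: Q-J =  7 → H
  i=26: A-P = 11 → L
  i=27: X-Z = 24 → Y
  i=28: P-J =  6 → G
  i=29: N-F =  8 → I
  i=30: Y-N = 11 → L
  shifts repeat with period 7: GILMHLY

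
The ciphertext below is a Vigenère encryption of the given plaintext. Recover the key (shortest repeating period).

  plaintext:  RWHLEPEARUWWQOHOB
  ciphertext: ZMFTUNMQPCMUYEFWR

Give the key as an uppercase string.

IQY

  i= 0: Z-R =  8 → I
  i= 1: M-W = 16 → Q
  i= 2: F-H = 24 → Y
  i= 3: T-L =  8 → I
  i= 4: U-E = 16 → Q
  i= 5: N-P = 24 → Y
  i= 6: M-E =  8 → I
  i= 7: Q-A = 16 → Q
  i= 8: P-R = 24 → Y
  i= 9: C-U =  8 → I
  i=10: M-W = 16 → Q
  i=11: U-W = 24 → Y
  i=12: Y-Q =  8 → I
  i=13: E-O = 16 → Q
  i=14: F-H = 24 → Y
  i=15: W-O =  8 → I
  i=16: R-B = 16 → Q
  shifts repeat with period 3: IQY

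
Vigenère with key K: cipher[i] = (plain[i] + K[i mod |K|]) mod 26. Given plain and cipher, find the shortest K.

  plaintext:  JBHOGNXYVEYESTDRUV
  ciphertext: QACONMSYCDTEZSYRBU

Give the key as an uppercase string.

  i= 0: Q-J =  7 → H
  i= 1: A-B = 25 → Z
  i= 2: C-H = 21 → V
  i= 3: O-O =  0 → A
  i= 4: N-G =  7 → H
  i= 5: M-N = 25 → Z
  i= 6: S-X = 21 → V
  i= 7: Y-Y =  0 → A
  i= 8: C-V =  7 → H
  i= 9: D-E = 25 → Z
  i=10: T-Y = 21 → V
  i=11: E-E =  0 → A
  i=12: Z-S =  7 → H
  i=13: S-T = 25 → Z
  i=14: Y-D = 21 → V
  i=15: R-R =  0 → A
  i=16: B-U =  7 → H
  i=17: U-V = 25 → Z
  shifts repeat with period 4: HZVA

HZVA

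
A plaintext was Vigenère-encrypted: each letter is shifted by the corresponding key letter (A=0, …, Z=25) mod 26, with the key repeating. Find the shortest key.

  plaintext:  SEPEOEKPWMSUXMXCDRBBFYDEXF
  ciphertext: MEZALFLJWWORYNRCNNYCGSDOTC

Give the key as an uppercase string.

  i= 0: M-S = 20 → U
  i= 1: E-E =  0 → A
  i= 2: Z-P = 10 → K
  i= 3: A-E = 22 → W
  i= 4: L-O = 23 → X
  i= 5: F-E =  1 → B
  i= 6: L-K =  1 → B
  i= 7: J-P = 20 → U
  i= 8: W-W =  0 → A
  i= 9: W-M = 10 → K
  i=10: O-S = 22 → W
  i=11: R-U = 23 → X
  i=12: Y-X =  1 → B
  i=13: N-M =  1 → B
  i=14: R-X = 20 → U
  i=15: C-C =  0 → A
  i=16: N-D = 10 → K
  i=17: N-R = 22 → W
  i=18: Y-B = 23 → X
  i=19: C-B =  1 → B
  i=20: G-F =  1 → B
  i=21: S-Y = 20 → U
  i=22: D-D =  0 → A
  i=23: O-E = 10 → K
  i=24: T-X = 22 → W
  i=25: C-F = 23 → X
  shifts repeat with period 7: UAKWXBB

UAKWXBB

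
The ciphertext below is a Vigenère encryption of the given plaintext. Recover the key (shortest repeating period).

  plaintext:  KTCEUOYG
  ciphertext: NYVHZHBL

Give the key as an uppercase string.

DFT

  i= 0: N-K =  3 → D
  i= 1: Y-T =  5 → F
  i= 2: V-C = 19 → T
  i= 3: H-E =  3 → D
  i= 4: Z-U =  5 → F
  i= 5: H-O = 19 → T
  i= 6: B-Y =  3 → D
  i= 7: L-G =  5 → F
  shifts repeat with period 3: DFT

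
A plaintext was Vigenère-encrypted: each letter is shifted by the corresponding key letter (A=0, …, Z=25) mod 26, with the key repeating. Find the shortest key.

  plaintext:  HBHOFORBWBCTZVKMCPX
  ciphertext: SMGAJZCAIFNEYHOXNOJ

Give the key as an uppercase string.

  i= 0: S-H = 11 → L
  i= 1: M-B = 11 → L
  i= 2: G-H = 25 → Z
  i= 3: A-O = 12 → M
  i= 4: J-F =  4 → E
  i= 5: Z-O = 11 → L
  i= 6: C-R = 11 → L
  i= 7: A-B = 25 → Z
  i= 8: I-W = 12 → M
  i= 9: F-B =  4 → E
  i=10: N-C = 11 → L
  i=11: E-T = 11 → L
  i=12: Y-Z = 25 → Z
  i=13: H-V = 12 → M
  i=14: O-K =  4 → E
  i=15: X-M = 11 → L
  i=16: N-C = 11 → L
  i=17: O-P = 25 → Z
  i=18: J-X = 12 → M
  shifts repeat with period 5: LLZME

LLZME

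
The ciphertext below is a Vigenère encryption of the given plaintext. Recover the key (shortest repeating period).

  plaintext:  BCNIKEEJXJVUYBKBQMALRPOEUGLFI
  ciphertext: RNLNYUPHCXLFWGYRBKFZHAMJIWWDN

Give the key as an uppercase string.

QLYFO

  i= 0: R-B = 16 → Q
  i= 1: N-C = 11 → L
  i= 2: L-N = 24 → Y
  i= 3: N-I =  5 → F
  i= 4: Y-K = 14 → O
  i= 5: U-E = 16 → Q
  i= 6: P-E = 11 → L
  i= 7: H-J = 24 → Y
  i= 8: C-X =  5 → F
  i= 9: X-J = 14 → O
  i=10: L-V = 16 → Q
  i=11: F-U = 11 → L
  i=12: W-Y = 24 → Y
  i=13: G-B =  5 → F
  i=14: Y-K = 14 → O
  i=15: R-B = 16 → Q
  i=16: B-Q = 11 → L
  i=17: K-M = 24 → Y
  i=18: F-A =  5 → F
  i=19: Z-L = 14 → O
  i=20: H-R = 16 → Q
  i=21: A-P = 11 → L
  i=22: M-O = 24 → Y
  i=23: J-E =  5 → F
  i=24: I-U = 14 → O
  i=25: W-G = 16 → Q
  i=26: W-L = 11 → L
  i=27: D-F = 24 → Y
  i=28: N-I =  5 → F
  shifts repeat with period 5: QLYFO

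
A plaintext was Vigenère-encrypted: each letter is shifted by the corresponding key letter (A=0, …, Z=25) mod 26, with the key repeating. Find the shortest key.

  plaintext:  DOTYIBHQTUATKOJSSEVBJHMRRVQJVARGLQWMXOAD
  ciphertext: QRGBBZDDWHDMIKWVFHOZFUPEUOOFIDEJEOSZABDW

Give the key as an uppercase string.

  i= 0: Q-D = 13 → N
  i= 1: R-O =  3 → D
  i= 2: G-T = 13 → N
  i= 3: B-Y =  3 → D
  i= 4: B-I = 19 → T
  i= 5: Z-B = 24 → Y
  i= 6: D-H = 22 → W
  i= 7: D-Q = 13 → N
  i= 8: W-T =  3 → D
  i= 9: H-U = 13 → N
  i=10: D-A =  3 → D
  i=11: M-T = 19 → T
  i=12: I-K = 24 → Y
  i=13: K-O = 22 → W
  i=14: W-J = 13 → N
  i=15: V-S =  3 → D
  i=16: F-S = 13 → N
  i=17: H-E =  3 → D
  i=18: O-V = 19 → T
  i=19: Z-B = 24 → Y
  i=20: F-J = 22 → W
  i=21: U-H = 13 → N
  i=22: P-M =  3 → D
  i=23: E-R = 13 → N
  i=24: U-R =  3 → D
  i=25: O-V = 19 → T
  i=26: O-Q = 24 → Y
  i=27: F-J = 22 → W
  i=28: I-V = 13 → N
  i=29: D-A =  3 → D
  i=30: E-R = 13 → N
  i=31: J-G =  3 → D
  i=32: E-L = 19 → T
  i=33: O-Q = 24 → Y
  i=34: S-W = 22 → W
  i=35: Z-M = 13 → N
  i=36: A-X =  3 → D
  i=37: B-O = 13 → N
  i=38: D-A =  3 → D
  i=39: W-D = 19 → T
  shifts repeat with period 7: NDNDTYW

NDNDTYW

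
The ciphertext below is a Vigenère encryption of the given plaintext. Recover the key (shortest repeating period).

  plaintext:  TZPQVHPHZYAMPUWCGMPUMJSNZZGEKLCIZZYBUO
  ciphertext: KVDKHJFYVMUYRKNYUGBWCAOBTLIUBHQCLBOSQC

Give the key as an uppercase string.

RWOUMCQ

  i= 0: K-T = 17 → R
  i= 1: V-Z = 22 → W
  i= 2: D-P = 14 → O
  i= 3: K-Q = 20 → U
  i= 4: H-V = 12 → M
  i= 5: J-H =  2 → C
  i= 6: F-P = 16 → Q
  i= 7: Y-H = 17 → R
  i= 8: V-Z = 22 → W
  i= 9: M-Y = 14 → O
  i=10: U-A = 20 → U
  i=11: Y-M = 12 → M
  i=12: R-P =  2 → C
  i=13: K-U = 16 → Q
  i=14: N-W = 17 → R
  i=15: Y-C = 22 → W
  i=16: U-G = 14 → O
  i=17: G-M = 20 → U
  i=18: B-P = 12 → M
  i=19: W-U =  2 → C
  i=20: C-M = 16 → Q
  i=21: A-J = 17 → R
  i=22: O-S = 22 → W
  i=23: B-N = 14 → O
  i=24: T-Z = 20 → U
  i=25: L-Z = 12 → M
  i=26: I-G =  2 → C
  i=27: U-E = 16 → Q
  i=28: B-K = 17 → R
  i=29: H-L = 22 → W
  i=30: Q-C = 14 → O
  i=31: C-I = 20 → U
  i=32: L-Z = 12 → M
  i=33: B-Z =  2 → C
  i=34: O-Y = 16 → Q
  i=35: S-B = 17 → R
  i=36: Q-U = 22 → W
  i=37: C-O = 14 → O
  shifts repeat with period 7: RWOUMCQ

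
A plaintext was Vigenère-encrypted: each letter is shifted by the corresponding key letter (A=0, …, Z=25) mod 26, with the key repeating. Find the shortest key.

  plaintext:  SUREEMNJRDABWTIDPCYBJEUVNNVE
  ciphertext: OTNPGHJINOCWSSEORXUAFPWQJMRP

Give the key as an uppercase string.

  i= 0: O-S = 22 → W
  i= 1: T-U = 25 → Z
  i= 2: N-R = 22 → W
  i= 3: P-E = 11 → L
  i= 4: G-E =  2 → C
  i= 5: H-M = 21 → V
  i= 6: J-N = 22 → W
  i= 7: I-J = 25 → Z
  i= 8: N-R = 22 → W
  i= 9: O-D = 11 → L
  i=10: C-A =  2 → C
  i=11: W-B = 21 → V
  i=12: S-W = 22 → W
  i=13: S-T = 25 → Z
  i=14: E-I = 22 → W
  i=15: O-D = 11 → L
  i=16: R-P =  2 → C
  i=17: X-C = 21 → V
  i=18: U-Y = 22 → W
  i=19: A-B = 25 → Z
  i=20: F-J = 22 → W
  i=21: P-E = 11 → L
  i=22: W-U =  2 → C
  i=23: Q-V = 21 → V
  i=24: J-N = 22 → W
  i=25: M-N = 25 → Z
  i=26: R-V = 22 → W
  i=27: P-E = 11 → L
  shifts repeat with period 6: WZWLCV

WZWLCV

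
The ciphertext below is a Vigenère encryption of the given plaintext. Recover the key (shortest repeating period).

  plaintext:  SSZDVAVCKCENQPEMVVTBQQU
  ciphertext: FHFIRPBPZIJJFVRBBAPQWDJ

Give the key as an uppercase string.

NPGFWPG

  i= 0: F-S = 13 → N
  i= 1: H-S = 15 → P
  i= 2: F-Z =  6 → G
  i= 3: I-D =  5 → F
  i= 4: R-V = 22 → W
  i= 5: P-A = 15 → P
  i= 6: B-V =  6 → G
  i= 7: P-C = 13 → N
  i= 8: Z-K = 15 → P
  i= 9: I-C =  6 → G
  i=10: J-E =  5 → F
  i=11: J-N = 22 → W
  i=12: F-Q = 15 → P
  i=13: V-P =  6 → G
  i=14: R-E = 13 → N
  i=15: B-M = 15 → P
  i=16: B-V =  6 → G
  i=17: A-V =  5 → F
  i=18: P-T = 22 → W
  i=19: Q-B = 15 → P
  i=20: W-Q =  6 → G
  i=21: D-Q = 13 → N
  i=22: J-U = 15 → P
  shifts repeat with period 7: NPGFWPG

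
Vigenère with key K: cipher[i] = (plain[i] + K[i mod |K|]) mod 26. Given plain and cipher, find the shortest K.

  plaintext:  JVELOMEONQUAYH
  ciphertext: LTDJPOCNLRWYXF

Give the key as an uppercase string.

CYZYB

  i= 0: L-J =  2 → C
  i= 1: T-V = 24 → Y
  i= 2: D-E = 25 → Z
  i= 3: J-L = 24 → Y
  i= 4: P-O =  1 → B
  i= 5: O-M =  2 → C
  i= 6: C-E = 24 → Y
  i= 7: N-O = 25 → Z
  i= 8: L-N = 24 → Y
  i= 9: R-Q =  1 → B
  i=10: W-U =  2 → C
  i=11: Y-A = 24 → Y
  i=12: X-Y = 25 → Z
  i=13: F-H = 24 → Y
  shifts repeat with period 5: CYZYB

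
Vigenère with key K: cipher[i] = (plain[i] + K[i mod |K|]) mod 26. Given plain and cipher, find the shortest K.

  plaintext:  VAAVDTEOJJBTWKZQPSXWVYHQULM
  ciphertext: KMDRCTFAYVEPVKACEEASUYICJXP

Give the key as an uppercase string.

PMDWZABM

  i= 0: K-V = 15 → P
  i= 1: M-A = 12 → M
  i= 2: D-A =  3 → D
  i= 3: R-V = 22 → W
  i= 4: C-D = 25 → Z
  i= 5: T-T =  0 → A
  i= 6: F-E =  1 → B
  i= 7: A-O = 12 → M
  i= 8: Y-J = 15 → P
  i= 9: V-J = 12 → M
  i=10: E-B =  3 → D
  i=11: P-T = 22 → W
  i=12: V-W = 25 → Z
  i=13: K-K =  0 → A
  i=14: A-Z =  1 → B
  i=15: C-Q = 12 → M
  i=16: E-P = 15 → P
  i=17: E-S = 12 → M
  i=18: A-X =  3 → D
  i=19: S-W = 22 → W
  i=20: U-V = 25 → Z
  i=21: Y-Y =  0 → A
  i=22: I-H =  1 → B
  i=23: C-Q = 12 → M
  i=24: J-U = 15 → P
  i=25: X-L = 12 → M
  i=26: P-M =  3 → D
  shifts repeat with period 8: PMDWZABM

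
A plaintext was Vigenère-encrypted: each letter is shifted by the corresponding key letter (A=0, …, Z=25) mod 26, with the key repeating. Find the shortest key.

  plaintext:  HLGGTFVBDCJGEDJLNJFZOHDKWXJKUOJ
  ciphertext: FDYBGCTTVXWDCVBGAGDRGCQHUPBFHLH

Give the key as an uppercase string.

  i= 0: F-H = 24 → Y
  i= 1: D-L = 18 → S
  i= 2: Y-G = 18 → S
  i= 3: B-G = 21 → V
  i= 4: G-T = 13 → N
  i= 5: C-F = 23 → X
  i= 6: T-V = 24 → Y
  i= 7: T-B = 18 → S
  i= 8: V-D = 18 → S
  i= 9: X-C = 21 → V
  i=10: W-J = 13 → N
  i=11: D-G = 23 → X
  i=12: C-E = 24 → Y
  i=13: V-D = 18 → S
  i=14: B-J = 18 → S
  i=15: G-L = 21 → V
  i=16: A-N = 13 → N
  i=17: G-J = 23 → X
  i=18: D-F = 24 → Y
  i=19: R-Z = 18 → S
  i=20: G-O = 18 → S
  i=21: C-H = 21 → V
  i=22: Q-D = 13 → N
  i=23: H-K = 23 → X
  i=24: U-W = 24 → Y
  i=25: P-X = 18 → S
  i=26: B-J = 18 → S
  i=27: F-K = 21 → V
  i=28: H-U = 13 → N
  i=29: L-O = 23 → X
  i=30: H-J = 24 → Y
  shifts repeat with period 6: YSSVNX

YSSVNX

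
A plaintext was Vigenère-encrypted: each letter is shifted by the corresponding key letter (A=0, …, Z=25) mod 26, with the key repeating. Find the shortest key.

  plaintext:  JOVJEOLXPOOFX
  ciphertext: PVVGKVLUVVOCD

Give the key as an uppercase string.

GHAX

  i= 0: P-J =  6 → G
  i= 1: V-O =  7 → H
  i= 2: V-V =  0 → A
  i= 3: G-J = 23 → X
  i= 4: K-E =  6 → G
  i= 5: V-O =  7 → H
  i= 6: L-L =  0 → A
  i= 7: U-X = 23 → X
  i= 8: V-P =  6 → G
  i= 9: V-O =  7 → H
  i=10: O-O =  0 → A
  i=11: C-F = 23 → X
  i=12: D-X =  6 → G
  shifts repeat with period 4: GHAX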